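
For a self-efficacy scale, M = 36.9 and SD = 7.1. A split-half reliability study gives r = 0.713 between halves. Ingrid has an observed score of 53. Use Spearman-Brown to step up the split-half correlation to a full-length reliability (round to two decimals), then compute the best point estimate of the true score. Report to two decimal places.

50.26

Spearman-Brown: ρ = 2r/(1 + r) = 2(0.713)/(1 + 0.713) = 1.4260/1.713 = 0.8325 → 0.83
T̂ = ρX + (1 − ρ)μ
  = 0.83 × 53 + 0.17 × 36.9
  = 43.99 + 6.273
  = 50.263
  ≈ 50.26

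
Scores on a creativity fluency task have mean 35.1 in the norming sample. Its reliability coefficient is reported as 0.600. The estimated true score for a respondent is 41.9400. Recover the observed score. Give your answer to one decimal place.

46.5

T̂ = ρX + (1 − ρ)μ  ⇒  X = (T̂ − (1 − ρ)μ) / ρ
X = (41.9400 − 0.400 × 35.1) / 0.600 = (41.9400 − 14.0400) / 0.600 = 27.9000 / 0.600 = 46.500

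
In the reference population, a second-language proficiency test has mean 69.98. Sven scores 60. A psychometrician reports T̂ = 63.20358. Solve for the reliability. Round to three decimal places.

T̂ = ρX + (1 − ρ)μ  ⇒  T̂ − μ = ρ(X − μ)
ρ = (T̂ − μ)/(X − μ) = (63.20358 − 69.98) / (60 − 69.98) = -6.77642 / -9.98 = 0.67900

0.679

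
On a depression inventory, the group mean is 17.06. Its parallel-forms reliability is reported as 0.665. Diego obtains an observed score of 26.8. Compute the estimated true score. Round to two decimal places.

T̂ = ρX + (1 − ρ)μ
  = 0.665 × 26.8 + 0.335 × 17.06
  = 17.8220 + 5.71510
  = 23.537
  ≈ 23.54

23.54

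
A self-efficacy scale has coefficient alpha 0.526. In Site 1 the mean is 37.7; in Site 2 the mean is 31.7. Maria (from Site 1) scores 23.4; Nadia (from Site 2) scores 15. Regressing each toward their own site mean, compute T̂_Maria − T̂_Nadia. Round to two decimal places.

7.26

T̂_Maria = 0.526(23.4) + 0.474(37.7) = 30.1782
T̂_Nadia = 0.526(15) + 0.474(31.7) = 22.9158
Difference = 30.1782 − 22.9158 = 7.2624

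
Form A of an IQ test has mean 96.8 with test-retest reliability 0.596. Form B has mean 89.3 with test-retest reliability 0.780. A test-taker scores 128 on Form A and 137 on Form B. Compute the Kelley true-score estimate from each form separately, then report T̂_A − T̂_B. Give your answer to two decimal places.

T̂_A = 0.596(128) + 0.404(96.8) = 115.3952
T̂_B = 0.780(137) + 0.220(89.3) = 126.5060
T̂_A − T̂_B = -11.1108

-11.11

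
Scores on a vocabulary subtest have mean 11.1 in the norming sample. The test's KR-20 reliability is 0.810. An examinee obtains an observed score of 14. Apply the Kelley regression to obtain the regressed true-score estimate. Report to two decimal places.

13.45

T̂ = 0.810(14) + 0.190(11.1) = 11.340 + 2.1090 = 13.449 → 13.45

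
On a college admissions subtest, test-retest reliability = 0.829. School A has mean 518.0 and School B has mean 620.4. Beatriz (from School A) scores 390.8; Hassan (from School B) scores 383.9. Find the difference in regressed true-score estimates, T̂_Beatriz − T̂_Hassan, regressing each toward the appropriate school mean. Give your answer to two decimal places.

-11.79

T̂_Beatriz = 0.829(390.8) + 0.171(518.0) = 412.5512
T̂_Hassan = 0.829(383.9) + 0.171(620.4) = 424.3415
Difference = 412.5512 − 424.3415 = -11.7903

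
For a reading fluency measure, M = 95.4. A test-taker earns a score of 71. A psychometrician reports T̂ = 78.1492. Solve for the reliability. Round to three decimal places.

0.707

T̂ = ρX + (1 − ρ)μ  ⇒  T̂ − μ = ρ(X − μ)
ρ = (T̂ − μ)/(X − μ) = (78.1492 − 95.4) / (71 − 95.4) = -17.2508 / -24.4 = 0.70700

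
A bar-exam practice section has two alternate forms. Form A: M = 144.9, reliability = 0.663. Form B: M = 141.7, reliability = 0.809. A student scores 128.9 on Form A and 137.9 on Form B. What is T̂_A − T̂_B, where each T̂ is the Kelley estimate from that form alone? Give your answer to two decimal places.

-4.33

T̂_A = 0.663(128.9) + 0.337(144.9) = 134.2920
T̂_B = 0.809(137.9) + 0.191(141.7) = 138.6258
T̂_A − T̂_B = -4.3338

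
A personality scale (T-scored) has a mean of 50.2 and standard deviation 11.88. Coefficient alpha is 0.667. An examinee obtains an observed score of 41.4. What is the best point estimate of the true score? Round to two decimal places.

44.33

T̂ = ρX + (1 − ρ)μ
  = 0.667 × 41.4 + 0.333 × 50.2
  = 27.6138 + 16.7166
  = 44.330
  ≈ 44.33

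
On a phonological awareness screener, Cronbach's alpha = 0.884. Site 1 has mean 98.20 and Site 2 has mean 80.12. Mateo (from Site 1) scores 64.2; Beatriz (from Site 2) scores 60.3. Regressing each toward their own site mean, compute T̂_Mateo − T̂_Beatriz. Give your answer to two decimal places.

T̂_Mateo = 0.884(64.2) + 0.116(98.20) = 68.1440
T̂_Beatriz = 0.884(60.3) + 0.116(80.12) = 62.5991
Difference = 68.1440 − 62.5991 = 5.5449

5.54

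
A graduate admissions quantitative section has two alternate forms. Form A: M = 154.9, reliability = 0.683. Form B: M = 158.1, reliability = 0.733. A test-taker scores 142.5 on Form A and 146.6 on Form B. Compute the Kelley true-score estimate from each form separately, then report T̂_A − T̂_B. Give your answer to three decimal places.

T̂_A = 0.683(142.5) + 0.317(154.9) = 146.43080
T̂_B = 0.733(146.6) + 0.267(158.1) = 149.67050
T̂_A − T̂_B = -3.23970

-3.240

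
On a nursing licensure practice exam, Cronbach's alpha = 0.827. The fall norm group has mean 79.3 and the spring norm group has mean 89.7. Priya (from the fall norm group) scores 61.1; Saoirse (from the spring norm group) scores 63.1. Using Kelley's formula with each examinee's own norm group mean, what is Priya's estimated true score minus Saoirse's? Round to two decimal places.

-3.45

T̂_Priya = 0.827(61.1) + 0.173(79.3) = 64.2486
T̂_Saoirse = 0.827(63.1) + 0.173(89.7) = 67.7018
Difference = 64.2486 − 67.7018 = -3.4532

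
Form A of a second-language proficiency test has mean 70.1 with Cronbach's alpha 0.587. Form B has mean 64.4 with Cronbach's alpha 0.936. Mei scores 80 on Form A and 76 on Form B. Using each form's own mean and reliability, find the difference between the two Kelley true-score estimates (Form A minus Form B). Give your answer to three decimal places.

0.654

T̂_A = 0.587(80) + 0.413(70.1) = 75.91130
T̂_B = 0.936(76) + 0.064(64.4) = 75.25760
T̂_A − T̂_B = 0.65370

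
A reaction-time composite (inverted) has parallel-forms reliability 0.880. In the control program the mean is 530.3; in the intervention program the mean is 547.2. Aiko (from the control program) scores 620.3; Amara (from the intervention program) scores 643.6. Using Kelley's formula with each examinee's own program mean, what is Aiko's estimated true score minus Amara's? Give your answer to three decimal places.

-22.532

T̂_Aiko = 0.880(620.3) + 0.120(530.3) = 609.50000
T̂_Amara = 0.880(643.6) + 0.120(547.2) = 632.03200
Difference = 609.50000 − 632.03200 = -22.53200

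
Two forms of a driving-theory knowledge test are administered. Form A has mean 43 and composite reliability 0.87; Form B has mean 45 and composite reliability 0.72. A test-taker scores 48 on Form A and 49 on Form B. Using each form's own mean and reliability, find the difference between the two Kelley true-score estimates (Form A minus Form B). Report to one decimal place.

T̂_A = 0.87(48) + 0.13(43) = 47.350
T̂_B = 0.72(49) + 0.28(45) = 47.880
T̂_A − T̂_B = -0.530

-0.5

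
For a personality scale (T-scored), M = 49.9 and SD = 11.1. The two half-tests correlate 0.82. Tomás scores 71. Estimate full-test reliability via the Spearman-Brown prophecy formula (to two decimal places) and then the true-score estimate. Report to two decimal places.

68.89

Spearman-Brown: ρ = 2r/(1 + r) = 2(0.82)/(1 + 0.82) = 1.640/1.82 = 0.9011 → 0.90
T̂ = 0.90(71) + 0.10(49.9) = 63.90 + 4.990 = 68.890 → 68.89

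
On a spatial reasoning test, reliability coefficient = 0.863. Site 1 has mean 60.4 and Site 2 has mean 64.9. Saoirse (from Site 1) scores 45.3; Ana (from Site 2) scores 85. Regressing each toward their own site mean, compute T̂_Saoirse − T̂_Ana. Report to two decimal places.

-34.88

T̂_Saoirse = 0.863(45.3) + 0.137(60.4) = 47.3687
T̂_Ana = 0.863(85) + 0.137(64.9) = 82.2463
Difference = 47.3687 − 82.2463 = -34.8776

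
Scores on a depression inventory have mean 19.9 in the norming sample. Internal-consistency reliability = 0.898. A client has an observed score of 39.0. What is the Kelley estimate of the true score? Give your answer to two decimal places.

Kelley's formula gives T̂ = 0.898·39.0 + 0.102·19.9 = 35.0220 + 2.0298 = 37.052.

37.05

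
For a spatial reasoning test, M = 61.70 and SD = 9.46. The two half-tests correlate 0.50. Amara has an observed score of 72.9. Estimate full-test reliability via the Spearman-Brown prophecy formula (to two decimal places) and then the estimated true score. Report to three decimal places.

Spearman-Brown: ρ = 2r/(1 + r) = 2(0.50)/(1 + 0.50) = 1.000/1.50 = 0.6667 → 0.67
Regress the observed score toward the mean by the unreliability: T̂ = 0.67·72.9 + 0.33·61.70 = 48.843 + 20.3610 = 69.2040.

69.204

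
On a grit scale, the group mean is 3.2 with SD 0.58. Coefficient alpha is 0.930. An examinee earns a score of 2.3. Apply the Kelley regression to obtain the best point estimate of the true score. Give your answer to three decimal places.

T̂ = ρX + (1 − ρ)μ
  = 0.930 × 2.3 + 0.070 × 3.2
  = 2.1390 + 0.2240
  = 2.3630
  ≈ 2.363

2.363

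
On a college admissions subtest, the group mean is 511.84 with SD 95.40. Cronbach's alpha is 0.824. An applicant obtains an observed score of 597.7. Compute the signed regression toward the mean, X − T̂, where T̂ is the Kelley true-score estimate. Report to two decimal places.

15.11

T̂ = ρX + (1 − ρ)μ
  = 0.824 × 597.7 + 0.176 × 511.84
  = 492.5048 + 90.08384
  = 582.5886
  ≈ 582.589
X − T̂ = 597.7 − 582.589 = 15.111 → 15.11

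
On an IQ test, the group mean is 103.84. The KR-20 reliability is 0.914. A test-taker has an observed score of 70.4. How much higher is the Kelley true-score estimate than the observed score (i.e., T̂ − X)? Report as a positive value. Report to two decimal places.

Kelley's formula gives T̂ = 0.914·70.4 + 0.086·103.84 = 64.3456 + 8.93024 = 73.2758.
T̂ − X = 73.276 − 70.4 = 2.876 → 2.88

2.88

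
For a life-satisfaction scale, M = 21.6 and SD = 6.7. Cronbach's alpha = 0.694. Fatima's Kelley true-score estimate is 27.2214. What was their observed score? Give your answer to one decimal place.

T̂ = ρX + (1 − ρ)μ  ⇒  X = (T̂ − (1 − ρ)μ) / ρ
X = (27.2214 − 0.306 × 21.6) / 0.694 = (27.2214 − 6.6096) / 0.694 = 20.6118 / 0.694 = 29.700

29.7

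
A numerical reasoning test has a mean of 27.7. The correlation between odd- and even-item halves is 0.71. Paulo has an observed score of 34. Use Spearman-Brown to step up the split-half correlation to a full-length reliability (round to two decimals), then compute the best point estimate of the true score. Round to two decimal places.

32.93

Spearman-Brown: ρ = 2r/(1 + r) = 2(0.71)/(1 + 0.71) = 1.420/1.71 = 0.8304 → 0.83
Weight the observed score by reliability and the mean by (1 − reliability): T̂ = 0.83·34 + 0.17·27.7 = 28.22 + 4.709 = 32.929.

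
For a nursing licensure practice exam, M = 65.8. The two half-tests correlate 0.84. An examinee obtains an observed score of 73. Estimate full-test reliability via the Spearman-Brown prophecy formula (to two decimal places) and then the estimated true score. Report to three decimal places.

72.352

Spearman-Brown: ρ = 2r/(1 + r) = 2(0.84)/(1 + 0.84) = 1.680/1.84 = 0.9130 → 0.91
T̂ = ρX + (1 − ρ)μ
  = 0.91 × 73 + 0.09 × 65.8
  = 66.43 + 5.922
  = 72.3520
  ≈ 72.352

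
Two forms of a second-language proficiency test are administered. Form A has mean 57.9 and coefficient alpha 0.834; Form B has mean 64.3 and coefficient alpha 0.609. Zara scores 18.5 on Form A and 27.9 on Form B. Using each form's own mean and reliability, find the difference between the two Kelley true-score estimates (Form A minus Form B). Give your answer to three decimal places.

-17.092

T̂_A = 0.834(18.5) + 0.166(57.9) = 25.04040
T̂_B = 0.609(27.9) + 0.391(64.3) = 42.13240
T̂_A − T̂_B = -17.09200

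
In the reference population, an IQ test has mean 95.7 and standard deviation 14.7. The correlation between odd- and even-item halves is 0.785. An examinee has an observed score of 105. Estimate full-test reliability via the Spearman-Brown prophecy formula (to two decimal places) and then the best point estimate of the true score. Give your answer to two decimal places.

Spearman-Brown: ρ = 2r/(1 + r) = 2(0.785)/(1 + 0.785) = 1.5700/1.785 = 0.8796 → 0.88
T̂ = 0.88(105) + 0.12(95.7) = 92.40 + 11.484 = 103.884 → 103.88

103.88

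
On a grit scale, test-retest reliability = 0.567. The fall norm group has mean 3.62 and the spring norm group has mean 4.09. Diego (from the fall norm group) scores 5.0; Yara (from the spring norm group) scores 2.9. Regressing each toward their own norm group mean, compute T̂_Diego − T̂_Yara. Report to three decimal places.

T̂_Diego = 0.567(5.0) + 0.433(3.62) = 4.40246
T̂_Yara = 0.567(2.9) + 0.433(4.09) = 3.41527
Difference = 4.40246 − 3.41527 = 0.98719

0.987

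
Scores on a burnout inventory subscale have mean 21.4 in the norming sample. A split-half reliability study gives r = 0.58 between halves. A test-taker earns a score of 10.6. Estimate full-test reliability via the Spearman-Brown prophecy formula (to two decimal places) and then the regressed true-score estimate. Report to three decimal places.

Spearman-Brown: ρ = 2r/(1 + r) = 2(0.58)/(1 + 0.58) = 1.160/1.58 = 0.7342 → 0.73
T̂ = 0.73(10.6) + 0.27(21.4) = 7.738 + 5.778 = 13.5160 → 13.516

13.516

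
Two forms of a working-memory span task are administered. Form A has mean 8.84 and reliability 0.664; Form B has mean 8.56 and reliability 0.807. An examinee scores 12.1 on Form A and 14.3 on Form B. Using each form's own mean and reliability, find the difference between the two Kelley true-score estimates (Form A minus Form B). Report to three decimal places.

-2.188

T̂_A = 0.664(12.1) + 0.336(8.84) = 11.00464
T̂_B = 0.807(14.3) + 0.193(8.56) = 13.19218
T̂_A − T̂_B = -2.18754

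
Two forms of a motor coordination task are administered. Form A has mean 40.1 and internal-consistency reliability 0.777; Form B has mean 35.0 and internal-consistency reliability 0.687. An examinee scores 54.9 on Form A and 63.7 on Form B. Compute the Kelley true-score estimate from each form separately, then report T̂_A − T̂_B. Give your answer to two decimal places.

T̂_A = 0.777(54.9) + 0.223(40.1) = 51.5996
T̂_B = 0.687(63.7) + 0.313(35.0) = 54.7169
T̂_A − T̂_B = -3.1173

-3.12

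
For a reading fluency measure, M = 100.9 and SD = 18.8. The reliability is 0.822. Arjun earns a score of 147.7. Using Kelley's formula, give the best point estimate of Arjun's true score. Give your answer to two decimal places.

139.37

T̂ = ρX + (1 − ρ)μ
  = 0.822 × 147.7 + 0.178 × 100.9
  = 121.4094 + 17.9602
  = 139.370
  ≈ 139.37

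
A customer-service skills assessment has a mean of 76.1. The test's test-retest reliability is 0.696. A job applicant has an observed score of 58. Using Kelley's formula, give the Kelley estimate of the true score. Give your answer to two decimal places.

63.50

Kelley's formula gives T̂ = 0.696·58 + 0.304·76.1 = 40.368 + 23.1344 = 63.502.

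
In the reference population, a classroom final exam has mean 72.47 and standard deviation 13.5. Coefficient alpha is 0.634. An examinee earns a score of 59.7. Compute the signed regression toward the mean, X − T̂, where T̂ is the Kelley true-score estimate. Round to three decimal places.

T̂ = ρX + (1 − ρ)μ
  = 0.634 × 59.7 + 0.366 × 72.47
  = 37.8498 + 26.52402
  = 64.37382
  ≈ 64.3738
X − T̂ = 59.7 − 64.3738 = -4.6738 → -4.674

-4.674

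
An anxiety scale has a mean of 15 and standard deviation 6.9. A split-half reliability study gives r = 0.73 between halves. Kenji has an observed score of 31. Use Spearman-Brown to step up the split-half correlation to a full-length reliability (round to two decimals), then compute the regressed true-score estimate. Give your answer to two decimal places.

28.44

Spearman-Brown: ρ = 2r/(1 + r) = 2(0.73)/(1 + 0.73) = 1.460/1.73 = 0.8439 → 0.84
T̂ = 0.84(31) + 0.16(15) = 26.04 + 2.40 = 28.440 → 28.44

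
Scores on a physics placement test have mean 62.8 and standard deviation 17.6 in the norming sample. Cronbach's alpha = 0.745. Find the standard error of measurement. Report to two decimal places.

8.89

SEM = SD · √(1 − ρ) = 17.6 × √0.255 = 17.6 × 0.5050 = 8.888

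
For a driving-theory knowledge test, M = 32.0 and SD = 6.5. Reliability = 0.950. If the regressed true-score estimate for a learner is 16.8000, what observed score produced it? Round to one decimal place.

16.0

T̂ = ρX + (1 − ρ)μ  ⇒  X = (T̂ − (1 − ρ)μ) / ρ
X = (16.8000 − 0.050 × 32.0) / 0.950 = (16.8000 − 1.6000) / 0.950 = 15.2000 / 0.950 = 16.000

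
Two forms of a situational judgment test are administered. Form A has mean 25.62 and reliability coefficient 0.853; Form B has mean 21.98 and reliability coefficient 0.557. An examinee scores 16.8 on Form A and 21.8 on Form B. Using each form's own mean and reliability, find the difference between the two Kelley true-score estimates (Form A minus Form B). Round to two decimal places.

-3.78

T̂_A = 0.853(16.8) + 0.147(25.62) = 18.0965
T̂_B = 0.557(21.8) + 0.443(21.98) = 21.8797
T̂_A − T̂_B = -3.7832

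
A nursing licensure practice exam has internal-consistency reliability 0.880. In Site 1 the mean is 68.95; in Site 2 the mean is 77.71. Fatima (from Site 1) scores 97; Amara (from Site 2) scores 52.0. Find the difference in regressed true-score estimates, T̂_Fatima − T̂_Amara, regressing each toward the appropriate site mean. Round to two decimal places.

T̂_Fatima = 0.880(97) + 0.120(68.95) = 93.6340
T̂_Amara = 0.880(52.0) + 0.120(77.71) = 55.0852
Difference = 93.6340 − 55.0852 = 38.5488

38.55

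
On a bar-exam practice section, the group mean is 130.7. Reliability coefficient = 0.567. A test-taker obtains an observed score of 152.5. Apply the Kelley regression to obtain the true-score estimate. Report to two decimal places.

T̂ = 0.567(152.5) + 0.433(130.7) = 86.4675 + 56.5931 = 143.061 → 143.06

143.06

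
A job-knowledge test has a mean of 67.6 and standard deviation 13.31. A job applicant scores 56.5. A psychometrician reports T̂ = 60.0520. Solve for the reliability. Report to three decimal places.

0.680

T̂ = ρX + (1 − ρ)μ  ⇒  T̂ − μ = ρ(X − μ)
ρ = (T̂ − μ)/(X − μ) = (60.0520 − 67.6) / (56.5 − 67.6) = -7.5480 / -11.1 = 0.68000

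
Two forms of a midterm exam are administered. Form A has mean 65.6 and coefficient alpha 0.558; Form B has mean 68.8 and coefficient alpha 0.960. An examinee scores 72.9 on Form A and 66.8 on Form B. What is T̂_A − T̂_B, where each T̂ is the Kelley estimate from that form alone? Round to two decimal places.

T̂_A = 0.558(72.9) + 0.442(65.6) = 69.6734
T̂_B = 0.960(66.8) + 0.040(68.8) = 66.8800
T̂_A − T̂_B = 2.7934

2.79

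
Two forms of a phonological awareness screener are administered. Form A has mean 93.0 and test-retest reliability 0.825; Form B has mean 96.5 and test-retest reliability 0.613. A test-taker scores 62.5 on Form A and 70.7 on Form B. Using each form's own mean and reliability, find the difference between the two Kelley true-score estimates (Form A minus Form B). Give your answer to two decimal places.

-12.85

T̂_A = 0.825(62.5) + 0.175(93.0) = 67.8375
T̂_B = 0.613(70.7) + 0.387(96.5) = 80.6846
T̂_A − T̂_B = -12.8471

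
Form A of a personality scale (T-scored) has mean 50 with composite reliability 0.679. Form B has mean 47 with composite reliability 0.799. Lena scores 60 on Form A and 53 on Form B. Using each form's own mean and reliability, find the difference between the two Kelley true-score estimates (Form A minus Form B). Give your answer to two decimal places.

5.00

T̂_A = 0.679(60) + 0.321(50) = 56.7900
T̂_B = 0.799(53) + 0.201(47) = 51.7940
T̂_A − T̂_B = 4.9960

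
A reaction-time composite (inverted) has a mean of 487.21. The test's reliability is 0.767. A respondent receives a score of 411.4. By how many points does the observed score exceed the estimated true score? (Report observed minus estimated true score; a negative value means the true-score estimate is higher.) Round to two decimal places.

T̂ = 0.767(411.4) + 0.233(487.21) = 315.5438 + 113.51993 = 429.0637 → 429.064
X − T̂ = 411.4 − 429.064 = -17.664 → -17.66

-17.66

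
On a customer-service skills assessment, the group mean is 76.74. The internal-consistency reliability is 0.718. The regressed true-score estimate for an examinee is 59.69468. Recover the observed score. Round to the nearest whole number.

T̂ = ρX + (1 − ρ)μ  ⇒  X = (T̂ − (1 − ρ)μ) / ρ
X = (59.69468 − 0.282 × 76.74) / 0.718 = (59.69468 − 21.64068) / 0.718 = 38.05400 / 0.718 = 53.00

53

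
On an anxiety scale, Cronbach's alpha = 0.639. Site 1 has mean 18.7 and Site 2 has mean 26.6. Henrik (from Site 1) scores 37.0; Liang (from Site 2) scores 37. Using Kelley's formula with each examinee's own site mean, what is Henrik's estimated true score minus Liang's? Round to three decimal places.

T̂_Henrik = 0.639(37.0) + 0.361(18.7) = 30.39370
T̂_Liang = 0.639(37) + 0.361(26.6) = 33.24560
Difference = 30.39370 − 33.24560 = -2.85190

-2.852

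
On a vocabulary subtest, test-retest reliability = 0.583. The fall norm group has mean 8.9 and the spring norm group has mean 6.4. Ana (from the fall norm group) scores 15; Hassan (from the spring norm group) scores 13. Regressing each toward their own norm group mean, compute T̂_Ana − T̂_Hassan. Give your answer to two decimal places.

2.21

T̂_Ana = 0.583(15) + 0.417(8.9) = 12.4563
T̂_Hassan = 0.583(13) + 0.417(6.4) = 10.2478
Difference = 12.4563 − 10.2478 = 2.2085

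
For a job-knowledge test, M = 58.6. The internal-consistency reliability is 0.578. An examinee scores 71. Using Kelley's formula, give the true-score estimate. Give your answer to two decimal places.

65.77

T̂ = ρX + (1 − ρ)μ
  = 0.578 × 71 + 0.422 × 58.6
  = 41.038 + 24.7292
  = 65.767
  ≈ 65.77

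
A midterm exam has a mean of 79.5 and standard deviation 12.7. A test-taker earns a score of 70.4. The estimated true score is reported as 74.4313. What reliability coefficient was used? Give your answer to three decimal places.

0.557

T̂ = ρX + (1 − ρ)μ  ⇒  T̂ − μ = ρ(X − μ)
ρ = (T̂ − μ)/(X − μ) = (74.4313 − 79.5) / (70.4 − 79.5) = -5.0687 / -9.1 = 0.55700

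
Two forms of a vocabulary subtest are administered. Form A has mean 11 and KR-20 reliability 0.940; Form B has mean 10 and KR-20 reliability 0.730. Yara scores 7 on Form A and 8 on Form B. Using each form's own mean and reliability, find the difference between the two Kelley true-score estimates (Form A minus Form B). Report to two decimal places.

-1.30

T̂_A = 0.940(7) + 0.060(11) = 7.2400
T̂_B = 0.730(8) + 0.270(10) = 8.5400
T̂_A − T̂_B = -1.3000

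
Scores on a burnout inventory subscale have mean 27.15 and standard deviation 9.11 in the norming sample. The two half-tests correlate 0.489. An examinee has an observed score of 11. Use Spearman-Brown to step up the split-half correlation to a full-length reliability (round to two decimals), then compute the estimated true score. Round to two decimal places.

Spearman-Brown: ρ = 2r/(1 + r) = 2(0.489)/(1 + 0.489) = 0.9780/1.489 = 0.6568 → 0.66
T̂ = 0.66(11) + 0.34(27.15) = 7.26 + 9.2310 = 16.491 → 16.49

16.49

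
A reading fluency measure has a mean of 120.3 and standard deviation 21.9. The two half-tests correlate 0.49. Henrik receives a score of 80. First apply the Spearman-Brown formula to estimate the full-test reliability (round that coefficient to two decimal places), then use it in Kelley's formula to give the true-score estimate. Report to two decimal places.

93.70

Spearman-Brown: ρ = 2r/(1 + r) = 2(0.49)/(1 + 0.49) = 0.980/1.49 = 0.6577 → 0.66
Kelley's formula gives T̂ = 0.66·80 + 0.34·120.3 = 52.80 + 40.902 = 93.702.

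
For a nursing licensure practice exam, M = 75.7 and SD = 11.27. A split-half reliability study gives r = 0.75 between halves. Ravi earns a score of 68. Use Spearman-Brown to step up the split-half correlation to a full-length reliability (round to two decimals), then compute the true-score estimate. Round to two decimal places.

Spearman-Brown: ρ = 2r/(1 + r) = 2(0.75)/(1 + 0.75) = 1.500/1.75 = 0.8571 → 0.86
T̂ = ρX + (1 − ρ)μ
  = 0.86 × 68 + 0.14 × 75.7
  = 58.48 + 10.598
  = 69.078
  ≈ 69.08

69.08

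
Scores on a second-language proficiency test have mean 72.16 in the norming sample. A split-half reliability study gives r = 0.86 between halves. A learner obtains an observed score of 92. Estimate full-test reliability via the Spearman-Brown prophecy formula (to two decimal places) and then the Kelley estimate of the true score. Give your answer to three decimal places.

90.413

Spearman-Brown: ρ = 2r/(1 + r) = 2(0.86)/(1 + 0.86) = 1.720/1.86 = 0.9247 → 0.92
T̂ = ρX + (1 − ρ)μ
  = 0.92 × 92 + 0.08 × 72.16
  = 84.64 + 5.7728
  = 90.4128
  ≈ 90.413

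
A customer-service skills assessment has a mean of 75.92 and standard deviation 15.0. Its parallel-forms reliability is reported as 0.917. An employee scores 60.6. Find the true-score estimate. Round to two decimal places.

61.87

T̂ = 0.917(60.6) + 0.083(75.92) = 55.5702 + 6.30136 = 61.872 → 61.87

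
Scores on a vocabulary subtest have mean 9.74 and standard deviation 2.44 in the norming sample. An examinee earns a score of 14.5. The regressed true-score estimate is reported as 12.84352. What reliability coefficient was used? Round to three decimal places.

T̂ = ρX + (1 − ρ)μ  ⇒  T̂ − μ = ρ(X − μ)
ρ = (T̂ − μ)/(X − μ) = (12.84352 − 9.74) / (14.5 − 9.74) = 3.10352 / 4.76 = 0.65200

0.652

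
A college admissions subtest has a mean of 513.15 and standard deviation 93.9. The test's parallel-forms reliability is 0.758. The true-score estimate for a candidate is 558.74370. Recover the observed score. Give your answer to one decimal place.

T̂ = ρX + (1 − ρ)μ  ⇒  X = (T̂ − (1 − ρ)μ) / ρ
X = (558.74370 − 0.242 × 513.15) / 0.758 = (558.74370 − 124.18230) / 0.758 = 434.56140 / 0.758 = 573.300

573.3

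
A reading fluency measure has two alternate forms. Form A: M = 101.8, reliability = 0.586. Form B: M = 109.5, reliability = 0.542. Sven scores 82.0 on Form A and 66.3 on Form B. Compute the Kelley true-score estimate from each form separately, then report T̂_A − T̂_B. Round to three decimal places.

4.112

T̂_A = 0.586(82.0) + 0.414(101.8) = 90.19720
T̂_B = 0.542(66.3) + 0.458(109.5) = 86.08560
T̂_A − T̂_B = 4.11160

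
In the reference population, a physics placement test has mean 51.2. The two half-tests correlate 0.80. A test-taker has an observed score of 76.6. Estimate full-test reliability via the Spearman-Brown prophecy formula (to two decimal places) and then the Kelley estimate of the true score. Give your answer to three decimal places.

73.806

Spearman-Brown: ρ = 2r/(1 + r) = 2(0.80)/(1 + 0.80) = 1.600/1.80 = 0.8889 → 0.89
T̂ = ρX + (1 − ρ)μ
  = 0.89 × 76.6 + 0.11 × 51.2
  = 68.174 + 5.632
  = 73.8060
  ≈ 73.806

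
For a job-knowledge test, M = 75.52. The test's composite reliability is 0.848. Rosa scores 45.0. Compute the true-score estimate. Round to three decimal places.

49.639

T̂ = ρX + (1 − ρ)μ
  = 0.848 × 45.0 + 0.152 × 75.52
  = 38.1600 + 11.47904
  = 49.6390
  ≈ 49.639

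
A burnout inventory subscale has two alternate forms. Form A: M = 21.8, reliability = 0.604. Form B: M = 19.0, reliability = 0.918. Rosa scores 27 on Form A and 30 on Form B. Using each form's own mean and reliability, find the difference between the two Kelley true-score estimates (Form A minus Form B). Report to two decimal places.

-4.16

T̂_A = 0.604(27) + 0.396(21.8) = 24.9408
T̂_B = 0.918(30) + 0.082(19.0) = 29.0980
T̂_A − T̂_B = -4.1572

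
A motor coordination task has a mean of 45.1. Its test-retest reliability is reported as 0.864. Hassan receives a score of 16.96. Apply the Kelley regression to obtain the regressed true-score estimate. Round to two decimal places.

20.79

T̂ = 0.864(16.96) + 0.136(45.1) = 14.65344 + 6.1336 = 20.787 → 20.79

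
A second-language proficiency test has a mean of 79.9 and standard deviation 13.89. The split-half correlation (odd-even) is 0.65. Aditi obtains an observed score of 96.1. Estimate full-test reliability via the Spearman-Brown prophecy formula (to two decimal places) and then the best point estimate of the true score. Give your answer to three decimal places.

Spearman-Brown: ρ = 2r/(1 + r) = 2(0.65)/(1 + 0.65) = 1.300/1.65 = 0.7879 → 0.79
Weight the observed score by reliability and the mean by (1 − reliability): T̂ = 0.79·96.1 + 0.21·79.9 = 75.919 + 16.779 = 92.6980.

92.698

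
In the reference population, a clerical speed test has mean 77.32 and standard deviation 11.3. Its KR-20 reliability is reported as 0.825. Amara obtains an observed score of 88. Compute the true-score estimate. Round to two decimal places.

Regress the observed score toward the mean by the unreliability: T̂ = 0.825·88 + 0.175·77.32 = 72.600 + 13.53100 = 86.131.

86.13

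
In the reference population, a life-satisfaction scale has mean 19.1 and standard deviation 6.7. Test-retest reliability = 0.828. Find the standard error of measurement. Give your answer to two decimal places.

SEM = SD · √(1 − ρ) = 6.7 × √0.172 = 6.7 × 0.4147 = 2.779

2.78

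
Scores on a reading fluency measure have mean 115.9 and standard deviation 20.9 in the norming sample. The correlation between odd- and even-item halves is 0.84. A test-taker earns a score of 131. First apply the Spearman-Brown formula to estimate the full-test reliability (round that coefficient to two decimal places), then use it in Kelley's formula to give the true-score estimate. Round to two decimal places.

Spearman-Brown: ρ = 2r/(1 + r) = 2(0.84)/(1 + 0.84) = 1.680/1.84 = 0.9130 → 0.91
T̂ = 0.91(131) + 0.09(115.9) = 119.21 + 10.431 = 129.641 → 129.64

129.64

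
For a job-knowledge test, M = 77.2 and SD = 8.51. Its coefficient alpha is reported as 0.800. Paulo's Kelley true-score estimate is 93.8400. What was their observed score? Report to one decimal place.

98.0

T̂ = ρX + (1 − ρ)μ  ⇒  X = (T̂ − (1 − ρ)μ) / ρ
X = (93.8400 − 0.200 × 77.2) / 0.800 = (93.8400 − 15.4400) / 0.800 = 78.4000 / 0.800 = 98.000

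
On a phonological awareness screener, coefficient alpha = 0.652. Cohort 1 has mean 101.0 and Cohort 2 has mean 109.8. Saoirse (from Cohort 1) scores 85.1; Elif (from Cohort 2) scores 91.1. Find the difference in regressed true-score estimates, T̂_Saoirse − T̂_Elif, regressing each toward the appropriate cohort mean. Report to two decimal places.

-6.97

T̂_Saoirse = 0.652(85.1) + 0.348(101.0) = 90.6332
T̂_Elif = 0.652(91.1) + 0.348(109.8) = 97.6076
Difference = 90.6332 − 97.6076 = -6.9744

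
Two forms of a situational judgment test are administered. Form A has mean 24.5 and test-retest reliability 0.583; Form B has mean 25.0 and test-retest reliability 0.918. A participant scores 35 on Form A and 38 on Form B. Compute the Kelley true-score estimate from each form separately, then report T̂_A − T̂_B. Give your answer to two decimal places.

T̂_A = 0.583(35) + 0.417(24.5) = 30.6215
T̂_B = 0.918(38) + 0.082(25.0) = 36.9340
T̂_A − T̂_B = -6.3125

-6.31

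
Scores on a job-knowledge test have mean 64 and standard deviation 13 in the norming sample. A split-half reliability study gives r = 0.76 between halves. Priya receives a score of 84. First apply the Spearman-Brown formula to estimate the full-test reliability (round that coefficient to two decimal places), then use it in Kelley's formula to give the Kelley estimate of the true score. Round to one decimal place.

Spearman-Brown: ρ = 2r/(1 + r) = 2(0.76)/(1 + 0.76) = 1.520/1.76 = 0.8636 → 0.86
Regress the observed score toward the mean by the unreliability: T̂ = 0.86·84 + 0.14·64 = 72.24 + 8.96 = 81.20.

81.2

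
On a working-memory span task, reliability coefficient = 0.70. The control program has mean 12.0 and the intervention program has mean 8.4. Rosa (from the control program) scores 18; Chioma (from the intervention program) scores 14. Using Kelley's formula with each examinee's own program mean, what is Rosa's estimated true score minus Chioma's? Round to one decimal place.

3.9

T̂_Rosa = 0.70(18) + 0.30(12.0) = 16.200
T̂_Chioma = 0.70(14) + 0.30(8.4) = 12.320
Difference = 16.200 − 12.320 = 3.880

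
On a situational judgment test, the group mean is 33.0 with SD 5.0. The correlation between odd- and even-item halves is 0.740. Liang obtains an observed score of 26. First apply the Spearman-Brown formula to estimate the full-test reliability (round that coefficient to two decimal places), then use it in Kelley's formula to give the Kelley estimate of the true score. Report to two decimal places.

27.05

Spearman-Brown: ρ = 2r/(1 + r) = 2(0.740)/(1 + 0.740) = 1.4800/1.740 = 0.8506 → 0.85
Weight the observed score by reliability and the mean by (1 − reliability): T̂ = 0.85·26 + 0.15·33.0 = 22.10 + 4.950 = 27.050.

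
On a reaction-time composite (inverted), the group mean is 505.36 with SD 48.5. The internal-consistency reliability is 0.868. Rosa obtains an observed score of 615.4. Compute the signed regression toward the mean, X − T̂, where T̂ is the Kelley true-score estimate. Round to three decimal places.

14.525

T̂ = ρX + (1 − ρ)μ
  = 0.868 × 615.4 + 0.132 × 505.36
  = 534.1672 + 66.70752
  = 600.87472
  ≈ 600.8747
X − T̂ = 615.4 − 600.8747 = 14.5253 → 14.525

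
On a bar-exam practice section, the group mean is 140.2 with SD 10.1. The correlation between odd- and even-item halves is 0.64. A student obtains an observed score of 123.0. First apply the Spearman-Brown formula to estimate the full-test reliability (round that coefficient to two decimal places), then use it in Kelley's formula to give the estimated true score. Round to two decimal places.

Spearman-Brown: ρ = 2r/(1 + r) = 2(0.64)/(1 + 0.64) = 1.280/1.64 = 0.7805 → 0.78
T̂ = 0.78(123.0) + 0.22(140.2) = 95.940 + 30.844 = 126.784 → 126.78

126.78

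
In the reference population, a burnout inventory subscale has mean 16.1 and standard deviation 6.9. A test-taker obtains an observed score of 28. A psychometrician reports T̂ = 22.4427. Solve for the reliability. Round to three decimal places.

0.533

T̂ = ρX + (1 − ρ)μ  ⇒  T̂ − μ = ρ(X − μ)
ρ = (T̂ − μ)/(X − μ) = (22.4427 − 16.1) / (28 − 16.1) = 6.3427 / 11.9 = 0.53300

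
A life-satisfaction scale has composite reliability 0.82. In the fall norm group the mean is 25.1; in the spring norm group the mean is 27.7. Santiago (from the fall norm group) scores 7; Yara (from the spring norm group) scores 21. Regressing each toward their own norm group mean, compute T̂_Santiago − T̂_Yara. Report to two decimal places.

T̂_Santiago = 0.82(7) + 0.18(25.1) = 10.2580
T̂_Yara = 0.82(21) + 0.18(27.7) = 22.2060
Difference = 10.2580 − 22.2060 = -11.9480

-11.95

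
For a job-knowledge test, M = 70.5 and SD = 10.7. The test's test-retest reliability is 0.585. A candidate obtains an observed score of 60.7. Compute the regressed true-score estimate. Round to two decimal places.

Regress the observed score toward the mean by the unreliability: T̂ = 0.585·60.7 + 0.415·70.5 = 35.5095 + 29.2575 = 64.767.

64.77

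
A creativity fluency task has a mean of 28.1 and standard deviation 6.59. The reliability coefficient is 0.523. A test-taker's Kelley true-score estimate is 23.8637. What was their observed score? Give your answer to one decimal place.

20.0

T̂ = ρX + (1 − ρ)μ  ⇒  X = (T̂ − (1 − ρ)μ) / ρ
X = (23.8637 − 0.477 × 28.1) / 0.523 = (23.8637 − 13.4037) / 0.523 = 10.4600 / 0.523 = 20.000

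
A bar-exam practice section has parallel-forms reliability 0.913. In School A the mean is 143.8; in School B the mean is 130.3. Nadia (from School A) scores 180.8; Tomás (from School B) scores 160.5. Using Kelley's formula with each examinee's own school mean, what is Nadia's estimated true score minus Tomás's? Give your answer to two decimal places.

19.71

T̂_Nadia = 0.913(180.8) + 0.087(143.8) = 177.5810
T̂_Tomás = 0.913(160.5) + 0.087(130.3) = 157.8726
Difference = 177.5810 − 157.8726 = 19.7084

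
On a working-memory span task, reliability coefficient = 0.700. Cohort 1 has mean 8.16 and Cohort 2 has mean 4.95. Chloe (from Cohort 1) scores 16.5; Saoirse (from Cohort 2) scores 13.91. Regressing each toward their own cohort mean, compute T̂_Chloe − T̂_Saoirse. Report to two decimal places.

T̂_Chloe = 0.700(16.5) + 0.300(8.16) = 13.9980
T̂_Saoirse = 0.700(13.91) + 0.300(4.95) = 11.2220
Difference = 13.9980 − 11.2220 = 2.7760

2.78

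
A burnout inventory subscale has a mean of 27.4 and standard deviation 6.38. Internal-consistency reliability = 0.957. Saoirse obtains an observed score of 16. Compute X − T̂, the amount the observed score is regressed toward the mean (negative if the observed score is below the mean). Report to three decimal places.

-0.490

T̂ = 0.957(16) + 0.043(27.4) = 15.312 + 1.1782 = 16.49020 → 16.4902
X − T̂ = 16 − 16.4902 = -0.4902 → -0.490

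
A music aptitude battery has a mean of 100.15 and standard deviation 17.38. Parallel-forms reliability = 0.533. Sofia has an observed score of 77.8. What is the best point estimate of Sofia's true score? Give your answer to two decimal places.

Regress the observed score toward the mean by the unreliability: T̂ = 0.533·77.8 + 0.467·100.15 = 41.4674 + 46.77005 = 88.237.

88.24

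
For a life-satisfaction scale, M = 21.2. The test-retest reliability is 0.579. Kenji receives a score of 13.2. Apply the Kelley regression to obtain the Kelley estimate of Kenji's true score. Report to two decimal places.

16.57

T̂ = ρX + (1 − ρ)μ
  = 0.579 × 13.2 + 0.421 × 21.2
  = 7.6428 + 8.9252
  = 16.568
  ≈ 16.57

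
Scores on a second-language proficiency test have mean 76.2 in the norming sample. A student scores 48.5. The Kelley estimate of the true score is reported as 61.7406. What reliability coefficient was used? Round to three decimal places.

0.522

T̂ = ρX + (1 − ρ)μ  ⇒  T̂ − μ = ρ(X − μ)
ρ = (T̂ − μ)/(X − μ) = (61.7406 − 76.2) / (48.5 − 76.2) = -14.4594 / -27.7 = 0.52200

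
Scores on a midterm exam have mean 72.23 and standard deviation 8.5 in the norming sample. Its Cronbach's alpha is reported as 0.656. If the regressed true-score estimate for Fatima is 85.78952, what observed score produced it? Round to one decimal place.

92.9

T̂ = ρX + (1 − ρ)μ  ⇒  X = (T̂ − (1 − ρ)μ) / ρ
X = (85.78952 − 0.344 × 72.23) / 0.656 = (85.78952 − 24.84712) / 0.656 = 60.94240 / 0.656 = 92.900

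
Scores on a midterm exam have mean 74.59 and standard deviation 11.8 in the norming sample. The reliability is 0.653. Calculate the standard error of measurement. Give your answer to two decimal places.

SEM = SD · √(1 − ρ) = 11.8 × √0.347 = 11.8 × 0.5891 = 6.951

6.95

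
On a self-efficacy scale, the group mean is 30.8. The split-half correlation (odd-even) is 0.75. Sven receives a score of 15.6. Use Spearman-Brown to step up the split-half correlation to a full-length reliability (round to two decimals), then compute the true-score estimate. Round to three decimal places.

Spearman-Brown: ρ = 2r/(1 + r) = 2(0.75)/(1 + 0.75) = 1.500/1.75 = 0.8571 → 0.86
Kelley's formula gives T̂ = 0.86·15.6 + 0.14·30.8 = 13.416 + 4.312 = 17.7280.

17.728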